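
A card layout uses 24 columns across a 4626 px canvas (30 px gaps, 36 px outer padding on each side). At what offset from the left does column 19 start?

3474 px

Content = 4626 − 2·36 = 4554 px.
24c + 23·30 = 4554 → 24c = 3864 → c = 161 px.
Before column 19: the margin + 18 columns + 18 gaps.
Offset = 36 + 18·(161 + 30) = 36 + 3438 = 3474 px.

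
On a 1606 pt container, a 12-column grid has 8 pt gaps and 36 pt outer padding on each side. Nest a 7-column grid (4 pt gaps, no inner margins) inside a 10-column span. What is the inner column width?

Take off 72 pt of margins, leaving 1534 pt.
12c + 11·8 = 1534 → 12c = 1446 → c = 120.5 pt.
10 columns plus 9 gaps: 1205 + 72 = 1277 pt.
7d + 6·4 = 1277 → 7d = 1253 → d = 179 pt.

179 pt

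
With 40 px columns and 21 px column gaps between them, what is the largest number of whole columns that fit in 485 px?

8 columns

8 columns: 8·40 + 7·21 = 467 px ≤ 485.
9 columns: 528 px > 485. So 8.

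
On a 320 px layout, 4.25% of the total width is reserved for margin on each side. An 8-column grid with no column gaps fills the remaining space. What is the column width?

Margins: 4.25% × 320 = 13.6 px each, so content = 320 − 27.2 = 292.8 px.
With no column gaps, each column is 292.8/8 = 36.6 px.

36.6 px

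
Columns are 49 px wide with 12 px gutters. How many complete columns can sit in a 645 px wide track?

10 columns

k columns need k·49 + (k−1)·12 = k·61 − 12.
k·61 − 12 ≤ 645 → k ≤ 657 / 61 ≈ 10.77, so k = 10.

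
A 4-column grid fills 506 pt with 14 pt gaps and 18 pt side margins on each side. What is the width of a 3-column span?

Take off 36 pt of margins, leaving 470 pt.
Subtracting 3 gaps of 14 leaves 428 for 4 columns, so c = 107 pt.
3 columns plus 2 gaps: 321 + 28 = 349 pt.

349 pt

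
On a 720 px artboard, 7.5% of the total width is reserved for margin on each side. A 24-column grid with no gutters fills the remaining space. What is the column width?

Margins: 7.5% × 720 = 54 px each, so content = 720 − 108 = 612 px.
24c = 612 → c = 25.5 px.

25.5 px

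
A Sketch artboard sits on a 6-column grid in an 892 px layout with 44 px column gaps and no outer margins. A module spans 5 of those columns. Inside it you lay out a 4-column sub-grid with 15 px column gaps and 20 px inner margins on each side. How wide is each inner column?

6 columns + 5 column gaps: 6c + 5·44 = 892.
6c = 892 − 220 = 672, so c = 112 px.
Span of 5: 5·112 + 4·44 = 560 + 176 = 736 px.
Inner content = 736 − 2·20 = 696 px.
Subtracting 3 column gaps of 15 leaves 651 for 4 columns, so d = 162.75 px.

162.75 px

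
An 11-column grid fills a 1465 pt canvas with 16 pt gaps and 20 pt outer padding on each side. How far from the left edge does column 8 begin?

937 pt

Take off 40 pt of margins, leaving 1425 pt.
Subtracting 10 gaps of 16 leaves 1265 for 11 columns, so c = 115 pt.
Column 8 starts at margin + 7·(column + gutter) = 20 + 7·131 = 937 pt.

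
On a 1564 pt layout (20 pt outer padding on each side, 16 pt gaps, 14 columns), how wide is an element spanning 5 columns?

534 pt

Content width = 1564 − 2·20 = 1524 pt.
1524 − 13·16 = 1316; ÷14 gives c = 94 pt.
5-column span = 5·94 + 4·16 = 534 pt.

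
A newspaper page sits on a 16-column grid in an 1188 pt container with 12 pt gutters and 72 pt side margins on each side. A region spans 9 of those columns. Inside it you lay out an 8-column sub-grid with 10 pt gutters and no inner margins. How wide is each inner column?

64 pt

Outer content = 1188 − 2·72 = 1044 pt.
16 columns + 15 gutters: 16c + 15·12 = 1044.
16c = 1044 − 180 = 864, so c = 54 pt.
Span of 9: 9·54 + 8·12 = 486 + 96 = 582 pt.
Subtracting 7 gutters of 10 leaves 512 for 8 columns, so d = 64 pt.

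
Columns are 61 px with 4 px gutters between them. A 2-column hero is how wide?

2-column span = 2·61 + 1·4 = 126 px.

126 px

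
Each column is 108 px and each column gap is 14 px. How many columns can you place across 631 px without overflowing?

5 columns

5 columns: 5·108 + 4·14 = 596 px ≤ 631.
6 columns: 718 px > 631. So 5.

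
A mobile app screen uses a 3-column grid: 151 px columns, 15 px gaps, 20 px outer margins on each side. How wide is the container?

Container = 2·20 + 3·151 + 2·15 = 40 + 453 + 30 = 523 px.

523 px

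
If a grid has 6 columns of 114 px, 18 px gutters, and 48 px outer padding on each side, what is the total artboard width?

870 px

Adding margins, columns and gutters: 96 + 684 + 90 = 870 px.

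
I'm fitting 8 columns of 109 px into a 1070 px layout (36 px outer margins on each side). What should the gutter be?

Subtract both margins: 1070 − 2·36 = 998 px.
Columns use 872 px, leaving 126 px across 7 gutters = 18 px each.

18 px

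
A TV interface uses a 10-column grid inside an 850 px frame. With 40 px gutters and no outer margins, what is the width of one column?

850 − 9·40 = 490; ÷10 gives c = 49 px.

49 px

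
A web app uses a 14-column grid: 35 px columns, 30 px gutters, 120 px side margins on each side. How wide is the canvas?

1120 px

Canvas = 2·120 + 14·35 + 13·30 = 240 + 490 + 390 = 1120 px.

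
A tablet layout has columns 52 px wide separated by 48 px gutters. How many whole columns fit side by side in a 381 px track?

4 columns

Each extra column adds 52 + 48 = 100 px.
(381 + 48) / 100 = 4.29, so 4 columns fit.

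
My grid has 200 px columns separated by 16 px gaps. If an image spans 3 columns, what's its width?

3-column span = 3·200 + 2·16 = 632 px.

632 px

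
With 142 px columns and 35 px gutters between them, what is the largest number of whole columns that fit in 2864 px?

16 columns

16 columns: 16·142 + 15·35 = 2797 px ≤ 2864.
17 columns: 2974 px > 2864. So 16.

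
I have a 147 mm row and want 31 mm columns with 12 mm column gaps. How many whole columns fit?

k columns need k·31 + (k−1)·12 = k·43 − 12.
k·43 − 12 ≤ 147 → k ≤ 159 / 43 ≈ 3.70, so k = 3.

3 columns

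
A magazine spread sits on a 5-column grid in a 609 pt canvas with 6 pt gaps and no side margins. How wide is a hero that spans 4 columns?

486 pt

609 − 4·6 = 585; ÷5 gives c = 117 pt.
Span of 4: 4·117 + 3·6 = 468 + 18 = 486 pt.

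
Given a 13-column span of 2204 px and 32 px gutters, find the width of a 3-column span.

13c + 12·32 = 2204 → 13c = 1820 → c = 140 px.
3 columns plus 2 gutters: 420 + 64 = 484 px.

484 px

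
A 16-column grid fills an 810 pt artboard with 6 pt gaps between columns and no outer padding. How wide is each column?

45 pt

16c + 15·6 = 810 → 16c = 720 → c = 45 pt.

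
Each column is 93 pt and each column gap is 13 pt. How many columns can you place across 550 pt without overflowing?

5 columns: 5·93 + 4·13 = 517 pt ≤ 550.
6 columns: 623 pt > 550. So 5.

5 columns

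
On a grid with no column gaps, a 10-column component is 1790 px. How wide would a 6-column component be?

1074 px

1790 / 10 = 179 px per column.
6-column span = 6·179 = 1074 px.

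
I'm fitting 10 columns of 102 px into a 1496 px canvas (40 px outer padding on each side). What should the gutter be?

44 px

Inside the margins: 1496 − 80 = 1416 px.
10·102 + 9g = 1416 → 9g = 396 → g = 44 px.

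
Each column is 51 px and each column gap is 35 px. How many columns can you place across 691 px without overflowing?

8 columns: 8·51 + 7·35 = 653 px ≤ 691.
9 columns: 739 px > 691. So 8.

8 columns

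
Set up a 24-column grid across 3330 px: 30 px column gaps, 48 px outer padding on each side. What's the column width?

Subtract both margins: 3330 − 2·48 = 3234 px.
Subtracting 23 column gaps of 30 leaves 2544 for 24 columns, so c = 106 px.

106 px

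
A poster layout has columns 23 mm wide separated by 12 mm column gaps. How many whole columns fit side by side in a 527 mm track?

15 columns: 15·23 + 14·12 = 513 mm ≤ 527.
16 columns: 548 mm > 527. So 15.

15 columns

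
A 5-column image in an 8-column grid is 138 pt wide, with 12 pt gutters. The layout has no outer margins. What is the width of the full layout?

228 pt

5 columns + 4 gutters: 5c + 4·12 = 138.
5c = 138 − 48 = 90, so c = 18 pt.
Total width: 8·18 + 7·12 = 228 pt.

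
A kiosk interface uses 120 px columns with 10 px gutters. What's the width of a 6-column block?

6-column span = 6·120 + 5·10 = 770 px.

770 px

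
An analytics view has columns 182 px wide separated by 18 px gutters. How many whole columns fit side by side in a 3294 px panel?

16 columns

16 columns: 16·182 + 15·18 = 3182 px ≤ 3294.
17 columns: 3382 px > 3294. So 16.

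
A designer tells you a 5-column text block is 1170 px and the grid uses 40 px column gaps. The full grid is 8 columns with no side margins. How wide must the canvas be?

1170 − 4·40 = 1010; ÷5 gives c = 202 px.
Summing: 1616 + 280 = 1896 px.

1896 px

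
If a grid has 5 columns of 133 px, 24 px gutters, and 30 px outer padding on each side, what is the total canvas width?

Total width: 2·30 + 5·133 + 4·24 = 821 px.

821 px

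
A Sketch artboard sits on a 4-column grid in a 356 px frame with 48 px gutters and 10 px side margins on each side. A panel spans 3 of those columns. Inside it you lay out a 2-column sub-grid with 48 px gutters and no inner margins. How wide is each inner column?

Outer content = 356 − 2·10 = 336 px.
336 − 3·48 = 192; ÷4 gives c = 48 px.
Span of 3: 3·48 + 2·48 = 144 + 96 = 240 px.
2d + 1·48 = 240 → 2d = 192 → d = 96 px.

96 px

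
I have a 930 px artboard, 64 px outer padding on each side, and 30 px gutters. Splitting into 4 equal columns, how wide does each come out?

178 px

Content width = 930 − 2·64 = 802 px.
Subtracting 3 gutters of 30 leaves 712 for 4 columns, so c = 178 px.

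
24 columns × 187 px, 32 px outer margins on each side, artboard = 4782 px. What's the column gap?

Inside the margins: 4782 − 64 = 4718 px.
Columns use 4488 px, leaving 230 px across 23 column gaps = 10 px each.

10 px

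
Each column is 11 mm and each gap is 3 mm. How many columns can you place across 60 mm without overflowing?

4 columns: 4·11 + 3·3 = 53 mm ≤ 60.
5 columns: 67 mm > 60. So 4.

4 columns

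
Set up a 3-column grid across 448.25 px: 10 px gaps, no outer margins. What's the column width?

3 columns + 2 gaps: 3c + 2·10 = 448.25.
3c = 448.25 − 20 = 428.25, so c = 142.75 px.

142.75 px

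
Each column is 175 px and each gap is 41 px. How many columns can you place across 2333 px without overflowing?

10 columns

k columns need k·175 + (k−1)·41 = k·216 − 41.
k·216 − 41 ≤ 2333 → k ≤ 2374 / 216 ≈ 10.99, so k = 10.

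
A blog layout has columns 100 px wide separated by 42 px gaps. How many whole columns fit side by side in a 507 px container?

Each extra column adds 100 + 42 = 142 px.
(507 + 42) / 142 = 3.87, so 3 columns fit.

3 columns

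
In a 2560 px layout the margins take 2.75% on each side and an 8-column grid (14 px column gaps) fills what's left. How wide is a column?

290.15 px

Margins: 2.75% × 2560 = 70.4 px each, so content = 2560 − 140.8 = 2419.2 px.
8c + 7·14 = 2419.2 → 8c = 2321.2 → c = 290.15 px.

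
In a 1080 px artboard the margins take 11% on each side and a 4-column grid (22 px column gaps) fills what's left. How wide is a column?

194.1 px

Each margin = 11% of 1080 = 118.8 px; content = 1080 − 2·118.8 = 842.4 px.
842.4 − 3·22 = 776.4; ÷4 gives c = 194.1 px.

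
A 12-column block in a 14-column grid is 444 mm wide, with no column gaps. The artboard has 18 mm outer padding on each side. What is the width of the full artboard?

554 mm

12c = 444 → c = 37 mm.
Artboard = 2·18 + 14·37 = 36 + 518 = 554 mm.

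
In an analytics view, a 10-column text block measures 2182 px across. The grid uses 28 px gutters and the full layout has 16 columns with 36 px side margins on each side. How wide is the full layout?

3580 px

10c + 9·28 = 2182 → 10c = 1930 → c = 193 px.
Total width: 2·36 + 16·193 + 15·28 = 3580 px.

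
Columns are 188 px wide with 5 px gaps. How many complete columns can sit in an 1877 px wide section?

9 columns: 9·188 + 8·5 = 1732 px ≤ 1877.
10 columns: 1925 px > 1877. So 9.

9 columns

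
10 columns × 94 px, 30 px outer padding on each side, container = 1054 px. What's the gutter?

Subtract both margins: 1054 − 2·30 = 994 px.
10·94 + 9g = 994 → 9g = 54 → g = 6 px.

6 px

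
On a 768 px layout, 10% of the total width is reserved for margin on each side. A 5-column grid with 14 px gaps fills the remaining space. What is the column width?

111.68 px

768 × (1 − 2·10%) = 768 × 80% = 614.4 px for the columns.
5c + 4·14 = 614.4 → 5c = 558.4 → c = 111.68 px.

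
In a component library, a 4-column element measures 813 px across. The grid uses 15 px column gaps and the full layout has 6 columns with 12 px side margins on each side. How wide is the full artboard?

813 − 3·15 = 768; ÷4 gives c = 192 px.
Adding margins, columns and gutters: 24 + 1152 + 75 = 1251 px.

1251 px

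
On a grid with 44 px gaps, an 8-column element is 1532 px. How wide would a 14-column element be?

8c + 7·44 = 1532 → 8c = 1224 → c = 153 px.
14 columns plus 13 gaps: 2142 + 572 = 2714 px.

2714 px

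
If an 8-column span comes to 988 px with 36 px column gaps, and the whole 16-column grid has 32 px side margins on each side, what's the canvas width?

2076 px

988 − 7·36 = 736; ÷8 gives c = 92 px.
Adding margins, columns and gutters: 64 + 1472 + 540 = 2076 px.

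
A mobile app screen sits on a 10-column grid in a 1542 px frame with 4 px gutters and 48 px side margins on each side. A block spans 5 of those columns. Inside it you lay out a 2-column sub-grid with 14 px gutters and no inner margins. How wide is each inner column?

353.5 px

Inside the margins: 1542 − 96 = 1446 px.
1446 − 9·4 = 1410; ÷10 gives c = 141 px.
5-column span = 5·141 + 4·4 = 721 px.
Subtracting 1 gutter of 14 leaves 707 for 2 columns, so d = 353.5 px.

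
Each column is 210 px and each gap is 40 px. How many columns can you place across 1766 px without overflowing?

Each extra column adds 210 + 40 = 250 px.
(1766 + 40) / 250 = 7.22, so 7 columns fit.

7 columns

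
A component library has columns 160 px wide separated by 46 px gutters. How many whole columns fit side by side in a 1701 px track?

k columns need k·160 + (k−1)·46 = k·206 − 46.
k·206 − 46 ≤ 1701 → k ≤ 1747 / 206 ≈ 8.48, so k = 8.

8 columns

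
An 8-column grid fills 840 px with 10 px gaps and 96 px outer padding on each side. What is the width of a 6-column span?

483.5 px

Take off 192 px of margins, leaving 648 px.
8c + 7·10 = 648 → 8c = 578 → c = 72.25 px.
6-column span = 6·72.25 + 5·10 = 483.5 px.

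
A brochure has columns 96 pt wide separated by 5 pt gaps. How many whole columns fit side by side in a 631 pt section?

6 columns

6 columns: 6·96 + 5·5 = 601 pt ≤ 631.
7 columns: 702 pt > 631. So 6.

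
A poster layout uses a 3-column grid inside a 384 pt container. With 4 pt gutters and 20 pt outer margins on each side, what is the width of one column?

Subtract both margins: 384 − 2·20 = 344 pt.
344 − 2·4 = 336; ÷3 gives c = 112 pt.

112 pt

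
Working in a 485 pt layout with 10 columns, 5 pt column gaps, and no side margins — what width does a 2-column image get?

93 pt

Subtracting 9 column gaps of 5 leaves 440 for 10 columns, so c = 44 pt.
2 columns plus 1 column gap: 88 + 5 = 93 pt.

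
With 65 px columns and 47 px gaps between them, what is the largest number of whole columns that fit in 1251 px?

11 columns

k columns need k·65 + (k−1)·47 = k·112 − 47.
k·112 − 47 ≤ 1251 → k ≤ 1298 / 112 ≈ 11.59, so k = 11.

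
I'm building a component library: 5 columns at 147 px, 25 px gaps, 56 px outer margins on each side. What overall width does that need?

947 px

Total width: 2·56 + 5·147 + 4·25 = 947 px.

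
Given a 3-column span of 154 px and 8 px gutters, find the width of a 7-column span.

3 columns + 2 gutters: 3c + 2·8 = 154.
3c = 154 − 16 = 138, so c = 46 px.
7-column span = 7·46 + 6·8 = 370 px.

370 px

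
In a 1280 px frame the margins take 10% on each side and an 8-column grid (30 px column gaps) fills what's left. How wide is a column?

101.75 px

Margins: 10% × 1280 = 128 px each, so content = 1280 − 256 = 1024 px.
Subtracting 7 column gaps of 30 leaves 814 for 8 columns, so c = 101.75 px.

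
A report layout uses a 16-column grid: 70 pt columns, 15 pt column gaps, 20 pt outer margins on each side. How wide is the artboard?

1385 pt

Total width: 2·20 + 16·70 + 15·15 = 1385 pt.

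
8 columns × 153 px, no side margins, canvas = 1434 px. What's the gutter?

30 px

8·153 + 7g = 1434 → 7g = 210 → g = 30 px.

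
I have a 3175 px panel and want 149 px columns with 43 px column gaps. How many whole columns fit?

k columns need k·149 + (k−1)·43 = k·192 − 43.
k·192 − 43 ≤ 3175 → k ≤ 3218 / 192 ≈ 16.76, so k = 16.

16 columns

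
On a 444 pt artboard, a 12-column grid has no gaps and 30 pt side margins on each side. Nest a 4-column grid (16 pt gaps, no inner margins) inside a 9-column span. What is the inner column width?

Outer content = 444 − 2·30 = 384 pt.
12c = 384 → c = 32 pt.
With no gaps, 9 columns span 9·32 = 288 pt.
4d + 3·16 = 288 → 4d = 240 → d = 60 pt.

60 pt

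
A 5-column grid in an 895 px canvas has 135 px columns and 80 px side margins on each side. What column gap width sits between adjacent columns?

Subtract both margins: 895 − 2·80 = 735 px.
Columns use 675 px, leaving 60 px across 4 column gaps = 15 px each.

15 px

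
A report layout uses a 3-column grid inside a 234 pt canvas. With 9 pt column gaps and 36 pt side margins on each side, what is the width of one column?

48 pt

Subtract both margins: 234 − 2·36 = 162 pt.
3 columns + 2 column gaps: 3c + 2·9 = 162.
3c = 162 − 18 = 144, so c = 48 pt.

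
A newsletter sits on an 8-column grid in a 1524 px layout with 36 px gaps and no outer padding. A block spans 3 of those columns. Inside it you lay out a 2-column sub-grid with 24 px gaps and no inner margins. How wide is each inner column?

262.5 px

Subtracting 7 gaps of 36 leaves 1272 for 8 columns, so c = 159 px.
3 columns plus 2 gaps: 477 + 72 = 549 px.
Subtracting 1 gap of 24 leaves 525 for 2 columns, so d = 262.5 px.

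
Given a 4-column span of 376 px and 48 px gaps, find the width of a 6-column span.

4 columns + 3 gaps: 4c + 3·48 = 376.
4c = 376 − 144 = 232, so c = 58 px.
6 columns plus 5 gaps: 348 + 240 = 588 px.

588 px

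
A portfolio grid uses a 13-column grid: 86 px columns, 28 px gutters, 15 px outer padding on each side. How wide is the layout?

1484 px

Layout = 2·15 + 13·86 + 12·28 = 30 + 1118 + 336 = 1484 px.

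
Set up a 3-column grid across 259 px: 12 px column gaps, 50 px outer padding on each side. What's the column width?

Content width = 259 − 2·50 = 159 px.
3c + 2·12 = 159 → 3c = 135 → c = 45 px.

45 px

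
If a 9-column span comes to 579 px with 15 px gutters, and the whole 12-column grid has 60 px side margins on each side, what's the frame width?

9c + 8·15 = 579 → 9c = 459 → c = 51 px.
Frame = 2·60 + 12·51 + 11·15 = 120 + 612 + 165 = 897 px.

897 px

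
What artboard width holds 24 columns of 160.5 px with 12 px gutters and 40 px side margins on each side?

Total width: 2·40 + 24·160.5 + 23·12 = 4208 px.

4208 px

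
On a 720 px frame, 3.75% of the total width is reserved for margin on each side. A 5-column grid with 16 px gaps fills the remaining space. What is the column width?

120.4 px

720 × (1 − 2·3.75%) = 720 × 92.5% = 666 px for the columns.
666 − 4·16 = 602; ÷5 gives c = 120.4 px.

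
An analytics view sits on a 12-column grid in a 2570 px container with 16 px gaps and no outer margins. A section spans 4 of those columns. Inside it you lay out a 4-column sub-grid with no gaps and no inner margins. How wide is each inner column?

211.5 px

12c + 11·16 = 2570 → 12c = 2394 → c = 199.5 px.
4 columns plus 3 gaps: 798 + 48 = 846 px.
846 / 4 = 211.5 px per column.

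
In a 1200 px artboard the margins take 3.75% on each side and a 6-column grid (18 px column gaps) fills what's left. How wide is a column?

170 px

Each margin = 3.75% of 1200 = 45 px; content = 1200 − 2·45 = 1110 px.
Subtracting 5 column gaps of 18 leaves 1020 for 6 columns, so c = 170 px.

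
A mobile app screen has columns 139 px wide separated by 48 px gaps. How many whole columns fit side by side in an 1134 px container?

6 columns: 6·139 + 5·48 = 1074 px ≤ 1134.
7 columns: 1261 px > 1134. So 6.

6 columns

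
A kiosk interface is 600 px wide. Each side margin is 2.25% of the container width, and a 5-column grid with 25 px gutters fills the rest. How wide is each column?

Margins: 2.25% × 600 = 13.5 px each, so content = 600 − 27 = 573 px.
5 columns + 4 gutters: 5c + 4·25 = 573.
5c = 573 − 100 = 473, so c = 94.6 px.

94.6 px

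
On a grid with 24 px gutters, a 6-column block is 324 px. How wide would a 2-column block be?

6 columns + 5 gutters: 6c + 5·24 = 324.
6c = 324 − 120 = 204, so c = 34 px.
Span of 2: 2·34 + 1·24 = 68 + 24 = 92 px.

92 px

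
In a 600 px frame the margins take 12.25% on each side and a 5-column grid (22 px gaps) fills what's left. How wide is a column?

73 px

Each margin = 12.25% of 600 = 73.5 px; content = 600 − 2·73.5 = 453 px.
5c + 4·22 = 453 → 5c = 365 → c = 73 px.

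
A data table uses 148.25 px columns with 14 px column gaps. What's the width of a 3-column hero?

3-column span = 3·148.25 + 2·14 = 472.75 px.

472.75 px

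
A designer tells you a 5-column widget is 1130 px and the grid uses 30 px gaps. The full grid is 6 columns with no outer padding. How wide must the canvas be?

Subtracting 4 gaps of 30 leaves 1010 for 5 columns, so c = 202 px.
Summing: 1212 + 150 = 1362 px.

1362 px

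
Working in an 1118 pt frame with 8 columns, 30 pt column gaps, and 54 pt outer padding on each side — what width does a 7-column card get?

Subtract both margins: 1118 − 2·54 = 1010 pt.
Subtracting 7 column gaps of 30 leaves 800 for 8 columns, so c = 100 pt.
7-column span = 7·100 + 6·30 = 880 pt.

880 pt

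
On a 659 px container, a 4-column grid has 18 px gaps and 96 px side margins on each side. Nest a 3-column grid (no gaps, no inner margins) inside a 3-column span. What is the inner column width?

115.25 px

Take off 192 px of margins, leaving 467 px.
4c + 3·18 = 467 → 4c = 413 → c = 103.25 px.
Span of 3: 3·103.25 + 2·18 = 309.75 + 36 = 345.75 px.
345.75 / 3 = 115.25 px per column.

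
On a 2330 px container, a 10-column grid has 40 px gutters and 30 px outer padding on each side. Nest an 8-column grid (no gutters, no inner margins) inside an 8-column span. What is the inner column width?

Subtract both margins: 2330 − 2·30 = 2270 px.
10 columns + 9 gutters: 10c + 9·40 = 2270.
10c = 2270 − 360 = 1910, so c = 191 px.
8 columns plus 7 gutters: 1528 + 280 = 1808 px.
With no gutters, each column is 1808/8 = 226 px.

226 px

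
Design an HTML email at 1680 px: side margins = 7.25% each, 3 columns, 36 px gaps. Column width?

Margins: 7.25% × 1680 = 121.8 px each, so content = 1680 − 243.6 = 1436.4 px.
3 columns + 2 gaps: 3c + 2·36 = 1436.4.
3c = 1436.4 − 72 = 1364.4, so c = 454.8 px.

454.8 px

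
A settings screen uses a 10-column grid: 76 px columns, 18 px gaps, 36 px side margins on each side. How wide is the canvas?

994 px

Canvas = 2·36 + 10·76 + 9·18 = 72 + 760 + 162 = 994 px.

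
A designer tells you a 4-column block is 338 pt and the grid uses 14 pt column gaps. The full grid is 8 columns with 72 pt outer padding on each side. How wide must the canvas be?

834 pt

Subtracting 3 column gaps of 14 leaves 296 for 4 columns, so c = 74 pt.
Total width: 2·72 + 8·74 + 7·14 = 834 pt.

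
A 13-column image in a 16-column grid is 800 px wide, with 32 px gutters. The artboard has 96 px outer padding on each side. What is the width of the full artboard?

Subtracting 12 gutters of 32 leaves 416 for 13 columns, so c = 32 px.
Total width: 2·96 + 16·32 + 15·32 = 1184 px.

1184 px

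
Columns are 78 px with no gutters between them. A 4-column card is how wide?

312 px

With no gutters, 4 columns span 4·78 = 312 px.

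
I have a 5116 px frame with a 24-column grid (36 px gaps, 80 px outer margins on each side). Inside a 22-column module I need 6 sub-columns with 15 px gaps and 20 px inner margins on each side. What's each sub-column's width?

737.5 px

Inside the margins: 5116 − 160 = 4956 px.
4956 − 23·36 = 4128; ÷24 gives c = 172 px.
Span of 22: 22·172 + 21·36 = 3784 + 756 = 4540 px.
Inner content = 4540 − 2·20 = 4500 px.
6 columns + 5 gaps: 6d + 5·15 = 4500.
6d = 4500 − 75 = 4425, so d = 737.5 px.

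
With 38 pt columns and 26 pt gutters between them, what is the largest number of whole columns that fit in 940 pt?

Each extra column adds 38 + 26 = 64 pt.
(940 + 26) / 64 = 15.09, so 15 columns fit.

15 columns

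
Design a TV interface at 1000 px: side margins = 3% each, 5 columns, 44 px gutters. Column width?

152.8 px

Each margin = 3% of 1000 = 30 px; content = 1000 − 2·30 = 940 px.
Subtracting 4 gutters of 44 leaves 764 for 5 columns, so c = 152.8 px.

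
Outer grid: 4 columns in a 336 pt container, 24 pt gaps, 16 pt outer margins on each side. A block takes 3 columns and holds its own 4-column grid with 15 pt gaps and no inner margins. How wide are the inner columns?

Inside the margins: 336 − 32 = 304 pt.
Subtracting 3 gaps of 24 leaves 232 for 4 columns, so c = 58 pt.
3 columns plus 2 gaps: 174 + 48 = 222 pt.
4 columns + 3 gaps: 4d + 3·15 = 222.
4d = 222 − 45 = 177, so d = 44.25 pt.

44.25 pt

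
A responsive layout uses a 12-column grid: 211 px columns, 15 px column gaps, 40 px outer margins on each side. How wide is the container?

Container = 2·40 + 12·211 + 11·15 = 80 + 2532 + 165 = 2777 px.

2777 px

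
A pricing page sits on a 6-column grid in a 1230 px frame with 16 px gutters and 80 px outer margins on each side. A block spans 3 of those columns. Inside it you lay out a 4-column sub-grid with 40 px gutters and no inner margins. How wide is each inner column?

Inside the margins: 1230 − 160 = 1070 px.
Subtracting 5 gutters of 16 leaves 990 for 6 columns, so c = 165 px.
Span of 3: 3·165 + 2·16 = 495 + 32 = 527 px.
4d + 3·40 = 527 → 4d = 407 → d = 101.75 px.

101.75 px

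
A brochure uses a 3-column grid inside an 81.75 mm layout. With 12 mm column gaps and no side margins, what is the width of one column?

19.25 mm

3c + 2·12 = 81.75 → 3c = 57.75 → c = 19.25 mm.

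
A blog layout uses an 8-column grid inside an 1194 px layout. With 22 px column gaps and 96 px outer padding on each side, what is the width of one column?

Take off 192 px of margins, leaving 1002 px.
Subtracting 7 column gaps of 22 leaves 848 for 8 columns, so c = 106 px.

106 px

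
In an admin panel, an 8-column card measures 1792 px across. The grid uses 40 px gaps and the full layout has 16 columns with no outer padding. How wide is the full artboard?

8 columns + 7 gaps: 8c + 7·40 = 1792.
8c = 1792 − 280 = 1512, so c = 189 px.
Artboard = 16·189 + 15·40 = 3024 + 600 = 3624 px.

3624 px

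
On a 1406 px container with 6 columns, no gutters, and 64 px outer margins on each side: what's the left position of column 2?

277 px

Subtract both margins: 1406 − 2·64 = 1278 px.
With no gutters, each column is 1278/6 = 213 px.
Column 2 starts at margin + 1·(column + gutter) = 64 + 1·213 = 277 px.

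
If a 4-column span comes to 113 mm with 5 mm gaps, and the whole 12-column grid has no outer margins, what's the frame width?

349 mm

4c + 3·5 = 113 → 4c = 98 → c = 24.5 mm.
Total width: 12·24.5 + 11·5 = 349 mm.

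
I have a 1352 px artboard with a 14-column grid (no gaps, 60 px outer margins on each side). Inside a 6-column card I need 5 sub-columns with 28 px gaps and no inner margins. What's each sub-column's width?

83.2 px

Take off 120 px of margins, leaving 1232 px.
With no gaps, each column is 1232/14 = 88 px.
6-column span = 6·88 = 528 px.
5d + 4·28 = 528 → 5d = 416 → d = 83.2 px.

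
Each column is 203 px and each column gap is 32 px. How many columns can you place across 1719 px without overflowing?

Each extra column adds 203 + 32 = 235 px.
(1719 + 32) / 235 = 7.45, so 7 columns fit.

7 columns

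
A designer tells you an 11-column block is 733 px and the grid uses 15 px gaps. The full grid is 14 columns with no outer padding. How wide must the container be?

937 px

11c + 10·15 = 733 → 11c = 583 → c = 53 px.
Total width: 14·53 + 13·15 = 937 px.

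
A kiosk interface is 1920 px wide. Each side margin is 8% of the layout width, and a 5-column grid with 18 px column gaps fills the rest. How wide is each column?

308.16 px

Each margin = 8% of 1920 = 153.6 px; content = 1920 − 2·153.6 = 1612.8 px.
Subtracting 4 column gaps of 18 leaves 1540.8 for 5 columns, so c = 308.16 px.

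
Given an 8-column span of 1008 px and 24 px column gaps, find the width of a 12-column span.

1524 px

8c + 7·24 = 1008 → 8c = 840 → c = 105 px.
12-column span = 12·105 + 11·24 = 1524 px.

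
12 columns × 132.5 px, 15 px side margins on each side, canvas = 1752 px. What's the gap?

12 px

Content width = 1752 − 2·15 = 1722 px.
Columns use 1590 px, leaving 132 px across 11 gaps = 12 px each.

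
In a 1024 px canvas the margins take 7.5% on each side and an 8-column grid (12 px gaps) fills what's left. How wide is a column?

98.3 px

Margins: 7.5% × 1024 = 76.8 px each, so content = 1024 − 153.6 = 870.4 px.
8c + 7·12 = 870.4 → 8c = 786.4 → c = 98.3 px.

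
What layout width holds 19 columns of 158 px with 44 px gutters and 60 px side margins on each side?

3914 px

Adding margins, columns and gutters: 120 + 3002 + 792 = 3914 px.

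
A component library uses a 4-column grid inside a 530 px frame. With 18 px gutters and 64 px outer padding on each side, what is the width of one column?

Take off 128 px of margins, leaving 402 px.
4c + 3·18 = 402 → 4c = 348 → c = 87 px.

87 px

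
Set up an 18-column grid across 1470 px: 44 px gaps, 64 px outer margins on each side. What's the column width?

Content width = 1470 − 2·64 = 1342 px.
1342 − 17·44 = 594; ÷18 gives c = 33 px.

33 px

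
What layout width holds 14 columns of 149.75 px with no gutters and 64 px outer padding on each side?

2224.5 px

Total width: 2·64 + 14·149.75 = 2224.5 px.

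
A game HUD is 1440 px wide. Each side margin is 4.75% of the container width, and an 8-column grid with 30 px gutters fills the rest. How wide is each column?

1440 × (1 − 2·4.75%) = 1440 × 90.5% = 1303.2 px for the columns.
8c + 7·30 = 1303.2 → 8c = 1093.2 → c = 136.65 px.

136.65 px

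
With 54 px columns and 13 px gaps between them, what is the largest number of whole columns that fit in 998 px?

15 columns

15 columns: 15·54 + 14·13 = 992 px ≤ 998.
16 columns: 1059 px > 998. So 15.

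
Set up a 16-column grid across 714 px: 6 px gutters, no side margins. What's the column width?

Subtracting 15 gutters of 6 leaves 624 for 16 columns, so c = 39 px.

39 px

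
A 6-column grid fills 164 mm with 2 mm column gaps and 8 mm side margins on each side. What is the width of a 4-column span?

Subtract both margins: 164 − 2·8 = 148 mm.
6 columns + 5 column gaps: 6c + 5·2 = 148.
6c = 148 − 10 = 138, so c = 23 mm.
4-column span = 4·23 + 3·2 = 98 mm.

98 mm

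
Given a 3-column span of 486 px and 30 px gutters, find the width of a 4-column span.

3 columns + 2 gutters: 3c + 2·30 = 486.
3c = 486 − 60 = 426, so c = 142 px.
Span of 4: 4·142 + 3·30 = 568 + 90 = 658 px.

658 px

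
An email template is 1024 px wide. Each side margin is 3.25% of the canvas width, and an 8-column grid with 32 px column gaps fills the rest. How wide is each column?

1024 × (1 − 2·3.25%) = 1024 × 93.5% = 957.44 px for the columns.
Subtracting 7 column gaps of 32 leaves 733.44 for 8 columns, so c = 91.68 px.

91.68 px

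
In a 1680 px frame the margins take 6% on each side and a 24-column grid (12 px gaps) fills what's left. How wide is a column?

Each margin = 6% of 1680 = 100.8 px; content = 1680 − 2·100.8 = 1478.4 px.
24 columns + 23 gaps: 24c + 23·12 = 1478.4.
24c = 1478.4 − 276 = 1202.4, so c = 50.1 px.

50.1 px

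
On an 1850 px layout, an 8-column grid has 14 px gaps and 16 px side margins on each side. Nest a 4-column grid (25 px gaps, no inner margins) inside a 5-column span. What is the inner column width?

264 px

Take off 32 px of margins, leaving 1818 px.
8c + 7·14 = 1818 → 8c = 1720 → c = 215 px.
5 columns plus 4 gaps: 1075 + 56 = 1131 px.
1131 − 3·25 = 1056; ÷4 gives d = 264 px.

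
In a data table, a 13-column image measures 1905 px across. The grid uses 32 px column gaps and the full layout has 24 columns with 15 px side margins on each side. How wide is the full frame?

1905 − 12·32 = 1521; ÷13 gives c = 117 px.
Total width: 2·15 + 24·117 + 23·32 = 3574 px.

3574 px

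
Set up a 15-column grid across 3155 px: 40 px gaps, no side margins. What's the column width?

Subtracting 14 gaps of 40 leaves 2595 for 15 columns, so c = 173 px.

173 px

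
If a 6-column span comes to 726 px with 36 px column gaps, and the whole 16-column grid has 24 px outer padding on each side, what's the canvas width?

Subtracting 5 column gaps of 36 leaves 546 for 6 columns, so c = 91 px.
Total width: 2·24 + 16·91 + 15·36 = 2044 px.

2044 px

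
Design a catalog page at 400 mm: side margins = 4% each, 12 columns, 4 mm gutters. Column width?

400 × (1 − 2·4%) = 400 × 92% = 368 mm for the columns.
Subtracting 11 gutters of 4 leaves 324 for 12 columns, so c = 27 mm.

27 mm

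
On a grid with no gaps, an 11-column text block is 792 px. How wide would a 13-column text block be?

936 px

792 / 11 = 72 px per column.
With no gaps, 13 columns span 13·72 = 936 px.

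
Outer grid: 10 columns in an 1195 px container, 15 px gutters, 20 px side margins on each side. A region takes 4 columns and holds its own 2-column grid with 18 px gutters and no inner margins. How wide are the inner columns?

217.5 px

Outer content = 1195 − 2·20 = 1155 px.
1155 − 9·15 = 1020; ÷10 gives c = 102 px.
4-column span = 4·102 + 3·15 = 453 px.
2d + 1·18 = 453 → 2d = 435 → d = 217.5 px.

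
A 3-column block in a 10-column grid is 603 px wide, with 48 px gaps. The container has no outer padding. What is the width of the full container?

2122 px

Subtracting 2 gaps of 48 leaves 507 for 3 columns, so c = 169 px.
Total width: 10·169 + 9·48 = 2122 px.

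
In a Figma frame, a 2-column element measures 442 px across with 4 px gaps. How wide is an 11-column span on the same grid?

442 − 1·4 = 438; ÷2 gives c = 219 px.
Span of 11: 11·219 + 10·4 = 2409 + 40 = 2449 px.

2449 px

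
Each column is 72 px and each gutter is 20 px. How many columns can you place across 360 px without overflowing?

4 columns

k columns need k·72 + (k−1)·20 = k·92 − 20.
k·92 − 20 ≤ 360 → k ≤ 380 / 92 ≈ 4.13, so k = 4.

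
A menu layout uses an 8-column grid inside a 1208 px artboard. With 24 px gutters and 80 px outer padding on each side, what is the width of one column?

Inside the margins: 1208 − 160 = 1048 px.
1048 − 7·24 = 880; ÷8 gives c = 110 px.

110 px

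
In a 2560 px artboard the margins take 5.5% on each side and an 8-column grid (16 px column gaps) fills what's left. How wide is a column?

Margins: 5.5% × 2560 = 140.8 px each, so content = 2560 − 281.6 = 2278.4 px.
8 columns + 7 column gaps: 8c + 7·16 = 2278.4.
8c = 2278.4 − 112 = 2166.4, so c = 270.8 px.

270.8 px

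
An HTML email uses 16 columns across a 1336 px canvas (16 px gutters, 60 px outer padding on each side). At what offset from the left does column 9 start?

676 px

Inside the margins: 1336 − 120 = 1216 px.
Subtracting 15 gutters of 16 leaves 976 for 16 columns, so c = 61 px.
Before column 9: the margin + 8 columns + 8 gutters.
Offset = 60 + 8·(61 + 16) = 60 + 616 = 676 px.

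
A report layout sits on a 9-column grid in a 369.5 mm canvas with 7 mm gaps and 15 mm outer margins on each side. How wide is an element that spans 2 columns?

70 mm

Content width = 369.5 − 2·15 = 339.5 mm.
Subtracting 8 gaps of 7 leaves 283.5 for 9 columns, so c = 31.5 mm.
Span of 2: 2·31.5 + 1·7 = 63 + 7 = 70 mm.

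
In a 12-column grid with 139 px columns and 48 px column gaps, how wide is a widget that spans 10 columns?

1822 px

10-column span = 10·139 + 9·48 = 1822 px.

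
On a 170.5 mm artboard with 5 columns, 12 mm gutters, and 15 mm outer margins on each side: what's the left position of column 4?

106.5 mm

Inside the margins: 170.5 − 30 = 140.5 mm.
Subtracting 4 gutters of 12 leaves 92.5 for 5 columns, so c = 18.5 mm.
Before column 4: the margin + 3 columns + 3 gutters.
Offset = 15 + 3·(18.5 + 12) = 15 + 91.5 = 106.5 mm.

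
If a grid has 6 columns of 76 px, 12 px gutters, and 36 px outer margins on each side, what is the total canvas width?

588 px

Adding margins, columns and gutters: 72 + 456 + 60 = 588 px.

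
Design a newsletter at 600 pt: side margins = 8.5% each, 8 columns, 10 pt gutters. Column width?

53.5 pt

Margins: 8.5% × 600 = 51 pt each, so content = 600 − 102 = 498 pt.
498 − 7·10 = 428; ÷8 gives c = 53.5 pt.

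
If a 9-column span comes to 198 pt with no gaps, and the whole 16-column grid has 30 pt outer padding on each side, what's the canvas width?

412 pt

With no gaps, each column is 198/9 = 22 pt.
Summing: 60 + 352 = 412 pt.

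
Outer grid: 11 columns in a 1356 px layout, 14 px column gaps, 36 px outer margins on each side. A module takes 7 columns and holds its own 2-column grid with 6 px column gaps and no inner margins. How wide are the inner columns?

Outer content = 1356 − 2·36 = 1284 px.
1284 − 10·14 = 1144; ÷11 gives c = 104 px.
7 columns plus 6 column gaps: 728 + 84 = 812 px.
2 columns + 1 column gap: 2d + 1·6 = 812.
2d = 812 − 6 = 806, so d = 403 px.

403 px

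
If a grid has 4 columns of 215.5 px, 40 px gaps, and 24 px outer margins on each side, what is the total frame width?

Adding margins, columns and gutters: 48 + 862 + 120 = 1030 px.

1030 px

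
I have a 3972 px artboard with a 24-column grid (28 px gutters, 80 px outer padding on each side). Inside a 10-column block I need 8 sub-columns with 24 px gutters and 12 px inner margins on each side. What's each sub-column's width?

172.5 px

Outer content = 3972 − 2·80 = 3812 px.
24c + 23·28 = 3812 → 24c = 3168 → c = 132 px.
10-column span = 10·132 + 9·28 = 1572 px.
Inner content = 1572 − 2·12 = 1548 px.
Subtracting 7 gutters of 24 leaves 1380 for 8 columns, so d = 172.5 px.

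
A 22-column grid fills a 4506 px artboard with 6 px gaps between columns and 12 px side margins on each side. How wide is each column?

Inside the margins: 4506 − 24 = 4482 px.
22 columns + 21 gaps: 22c + 21·6 = 4482.
22c = 4482 − 126 = 4356, so c = 198 px.

198 px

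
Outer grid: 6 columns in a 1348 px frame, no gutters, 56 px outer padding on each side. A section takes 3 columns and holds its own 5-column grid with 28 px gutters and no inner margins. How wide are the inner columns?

101.2 px

Outer content = 1348 − 2·56 = 1236 px.
With no gutters, each column is 1236/6 = 206 px.
With no gutters, 3 columns span 3·206 = 618 px.
5 columns + 4 gutters: 5d + 4·28 = 618.
5d = 618 − 112 = 506, so d = 101.2 px.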